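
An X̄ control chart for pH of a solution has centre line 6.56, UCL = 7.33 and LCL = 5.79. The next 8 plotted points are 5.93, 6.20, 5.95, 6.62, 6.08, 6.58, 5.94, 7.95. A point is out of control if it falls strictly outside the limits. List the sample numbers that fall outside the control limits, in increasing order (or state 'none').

8

Compare each point to [5.79, 7.33]: sample 8 = 7.95 > UCL.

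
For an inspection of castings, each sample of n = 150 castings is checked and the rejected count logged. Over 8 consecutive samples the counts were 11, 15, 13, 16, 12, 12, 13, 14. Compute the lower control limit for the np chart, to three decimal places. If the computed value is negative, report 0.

p̄ = Σdᵢ / (k·n) = 106 / (8 × 150) = 0.08833
LCL = np̄ − 3·√(np̄(1−p̄)) = 13.2500 − 3 × 3.4756 = 2.8233

2.823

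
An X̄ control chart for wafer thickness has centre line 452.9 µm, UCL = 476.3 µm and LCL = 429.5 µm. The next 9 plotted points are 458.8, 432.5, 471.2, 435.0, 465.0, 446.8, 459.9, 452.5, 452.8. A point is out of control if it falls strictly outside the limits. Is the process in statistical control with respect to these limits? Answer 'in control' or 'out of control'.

in control

All 9 points lie within [429.5, 476.3].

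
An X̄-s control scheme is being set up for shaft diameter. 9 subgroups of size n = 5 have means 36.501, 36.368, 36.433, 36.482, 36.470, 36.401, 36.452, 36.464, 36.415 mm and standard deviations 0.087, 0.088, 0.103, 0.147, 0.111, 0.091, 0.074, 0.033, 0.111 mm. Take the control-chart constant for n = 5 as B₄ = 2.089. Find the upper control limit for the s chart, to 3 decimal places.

0.196

s̄ = (0.087 + 0.088 + 0.103 + 0.147 + 0.111 + 0.091 + 0.074 + 0.033 + 0.111) / 9 = 0.0939
UCL_s = B₄·s̄ = 2.089 × 0.0939 = 0.1961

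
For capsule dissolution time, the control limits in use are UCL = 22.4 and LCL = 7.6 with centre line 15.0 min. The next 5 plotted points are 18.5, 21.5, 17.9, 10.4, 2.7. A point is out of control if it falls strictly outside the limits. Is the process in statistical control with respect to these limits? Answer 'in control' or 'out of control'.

out of control

Compare each point to [7.6, 22.4]: sample 5 = 2.7 < LCL.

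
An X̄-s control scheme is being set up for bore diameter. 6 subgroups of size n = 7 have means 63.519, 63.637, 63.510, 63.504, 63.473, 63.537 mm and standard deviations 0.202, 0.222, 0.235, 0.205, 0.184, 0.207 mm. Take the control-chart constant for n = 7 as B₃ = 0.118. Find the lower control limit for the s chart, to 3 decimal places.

s̄ = (0.202 + 0.222 + 0.235 + 0.205 + 0.184 + 0.207) / 6 = 0.2092
LCL_s = B₃·s̄ = 0.118 × 0.2092 = 0.0247

0.025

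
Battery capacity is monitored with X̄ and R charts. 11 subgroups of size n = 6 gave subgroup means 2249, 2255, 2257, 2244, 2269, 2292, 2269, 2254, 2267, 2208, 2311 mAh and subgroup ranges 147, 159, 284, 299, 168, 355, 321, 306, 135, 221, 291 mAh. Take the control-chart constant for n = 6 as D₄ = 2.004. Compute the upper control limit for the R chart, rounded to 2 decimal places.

R̄ = (147 + 159 + 284 + 299 + 168 + 355 + 321 + 306 + 135 + 221 + 291) / 11 = 2686.0000 / 11 = 244.1818
UCL_R = D₄·R̄ = 2.004 × 244.1818 = 489.3404

489.34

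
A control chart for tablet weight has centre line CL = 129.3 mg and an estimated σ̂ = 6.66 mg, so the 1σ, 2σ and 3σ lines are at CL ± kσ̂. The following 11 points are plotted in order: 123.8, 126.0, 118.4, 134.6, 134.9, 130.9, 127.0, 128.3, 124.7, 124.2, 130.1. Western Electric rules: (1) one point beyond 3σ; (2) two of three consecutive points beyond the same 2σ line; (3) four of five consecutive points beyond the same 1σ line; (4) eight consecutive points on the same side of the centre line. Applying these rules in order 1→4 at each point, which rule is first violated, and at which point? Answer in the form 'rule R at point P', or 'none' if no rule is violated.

none

Zone of each point (C = within 1σ̂, B = 1σ̂–2σ̂, A = 2σ̂–3σ̂, * = beyond 3σ̂; sign = side of CL): 1:-C, 2:-C, 3:-B, 4:+C, 5:+C, 6:+C, 7:-C, 8:-C, 9:-C, 10:-C, 11:+C
No rule fires across all 11 points.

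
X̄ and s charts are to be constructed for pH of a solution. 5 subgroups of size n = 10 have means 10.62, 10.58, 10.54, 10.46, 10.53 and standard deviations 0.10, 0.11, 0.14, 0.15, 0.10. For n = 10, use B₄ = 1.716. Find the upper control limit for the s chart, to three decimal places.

s̄ = (0.10 + 0.11 + 0.14 + 0.15 + 0.10) / 5 = 0.1200
UCL_s = B₄·s̄ = 1.716 × 0.1200 = 0.2059

0.206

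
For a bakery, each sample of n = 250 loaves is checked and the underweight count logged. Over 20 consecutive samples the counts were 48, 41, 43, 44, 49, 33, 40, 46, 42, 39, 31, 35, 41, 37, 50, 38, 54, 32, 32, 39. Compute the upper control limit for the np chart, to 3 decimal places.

p̄ = Σdᵢ / (k·n) = 814 / (20 × 250) = 0.16280
UCL = np̄ + 3·√(np̄(1−p̄)) = 40.7000 + 3 × √(40.7000×0.83720) = 40.7000 + 3 × 5.8373 = 58.2119

58.212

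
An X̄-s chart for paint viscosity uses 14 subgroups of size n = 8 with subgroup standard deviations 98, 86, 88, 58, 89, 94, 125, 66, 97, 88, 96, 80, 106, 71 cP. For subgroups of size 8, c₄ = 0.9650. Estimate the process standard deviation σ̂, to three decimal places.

s̄ = (98 + 86 + 88 + 58 + 89 + 94 + 125 + 66 + 97 + 88 + 96 + 80 + 106 + 71) / 14 = 88.7143
σ̂ = s̄ / c₄ = 88.7143 / 0.9650 = 91.9319

91.932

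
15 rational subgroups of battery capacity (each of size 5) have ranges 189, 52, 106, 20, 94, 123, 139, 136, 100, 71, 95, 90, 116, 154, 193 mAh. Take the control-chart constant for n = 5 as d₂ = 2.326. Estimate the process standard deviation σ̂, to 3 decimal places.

R̄ = (189 + 52 + 106 + 20 + 94 + 123 + 139 + 136 + 100 + 71 + 95 + 90 + 116 + 154 + 193) / 15 = 111.8667
σ̂ = R̄ / d₂ = 111.8667 / 2.326 = 48.0940

48.094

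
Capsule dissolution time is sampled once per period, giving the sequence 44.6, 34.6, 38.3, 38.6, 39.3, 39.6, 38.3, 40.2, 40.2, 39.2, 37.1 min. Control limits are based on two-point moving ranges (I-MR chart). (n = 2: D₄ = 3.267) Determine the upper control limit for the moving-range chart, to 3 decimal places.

Moving ranges: 10.0, 3.7, 0.3, 0.7, 0.3, 1.3, 1.9, 0.0, 1.0, 2.1; M̄R̄ = 21.3000 / 10 = 2.1300
UCL_MR = D₄·M̄R̄ = 3.267 × 2.1300 = 6.9587

6.959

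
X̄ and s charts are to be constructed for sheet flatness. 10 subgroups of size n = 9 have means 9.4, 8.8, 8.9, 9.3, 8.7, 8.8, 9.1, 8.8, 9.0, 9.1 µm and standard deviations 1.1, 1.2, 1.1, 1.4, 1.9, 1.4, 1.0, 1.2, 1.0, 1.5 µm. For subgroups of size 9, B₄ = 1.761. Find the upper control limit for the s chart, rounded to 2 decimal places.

s̄ = (1.1 + 1.2 + 1.1 + 1.4 + 1.9 + 1.4 + 1.0 + 1.2 + 1.0 + 1.5) / 10 = 1.2800
UCL_s = B₄·s̄ = 1.761 × 1.2800 = 2.2541

2.25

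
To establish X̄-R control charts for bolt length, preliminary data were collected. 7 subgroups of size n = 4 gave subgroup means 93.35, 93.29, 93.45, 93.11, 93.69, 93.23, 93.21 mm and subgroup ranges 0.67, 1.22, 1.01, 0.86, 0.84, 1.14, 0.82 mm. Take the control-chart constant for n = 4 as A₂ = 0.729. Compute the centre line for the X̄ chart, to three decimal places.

X̄̄ = (93.35 + 93.29 + 93.45 + 93.11 + 93.69 + 93.23 + 93.21) / 7 = 653.3300 / 7 = 93.3329
CL = X̄̄ = 93.3329

93.333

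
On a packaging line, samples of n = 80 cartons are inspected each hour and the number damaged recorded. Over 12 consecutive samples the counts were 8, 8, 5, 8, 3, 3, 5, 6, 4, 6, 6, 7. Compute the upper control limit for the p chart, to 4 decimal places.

p̄ = Σdᵢ / (k·n) = 69 / (12 × 80) = 0.07187
UCL = p̄ + 3·√(p̄(1−p̄)/n) = 0.07187 + 3 × √(0.07187×0.92812/80) = 0.07187 + 3 × 0.02888 = 0.15851

0.1585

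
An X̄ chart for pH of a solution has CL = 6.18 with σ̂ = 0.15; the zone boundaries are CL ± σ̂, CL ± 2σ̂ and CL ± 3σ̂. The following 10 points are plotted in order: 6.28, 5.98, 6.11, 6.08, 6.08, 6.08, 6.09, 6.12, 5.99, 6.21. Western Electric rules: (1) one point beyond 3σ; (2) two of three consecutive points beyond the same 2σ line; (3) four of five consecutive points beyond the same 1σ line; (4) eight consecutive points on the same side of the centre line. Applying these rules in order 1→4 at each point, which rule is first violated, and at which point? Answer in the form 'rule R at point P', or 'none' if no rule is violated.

Zone of each point (C = within 1σ̂, B = 1σ̂–2σ̂, A = 2σ̂–3σ̂, * = beyond 3σ̂; sign = side of CL): 1:+C, 2:-B, 3:-C, 4:-C, 5:-C, 6:-C, 7:-C, 8:-C, 9:-B, 10:+C
Rule 4 (eight consecutive points on the same side of the centre line) is satisfied at point 9.

rule 4 at point 9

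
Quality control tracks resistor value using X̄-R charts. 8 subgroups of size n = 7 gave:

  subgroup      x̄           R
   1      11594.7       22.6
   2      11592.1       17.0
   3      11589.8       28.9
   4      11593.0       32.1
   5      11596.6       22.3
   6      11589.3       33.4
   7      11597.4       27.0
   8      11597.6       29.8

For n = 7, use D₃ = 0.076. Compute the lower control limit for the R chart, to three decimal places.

2.024

R̄ = (22.6 + 17.0 + 28.9 + 32.1 + 22.3 + 33.4 + 27.0 + 29.8) / 8 = 213.1000 / 8 = 26.6375
LCL_R = D₃·R̄ = 0.076 × 26.6375 = 2.0244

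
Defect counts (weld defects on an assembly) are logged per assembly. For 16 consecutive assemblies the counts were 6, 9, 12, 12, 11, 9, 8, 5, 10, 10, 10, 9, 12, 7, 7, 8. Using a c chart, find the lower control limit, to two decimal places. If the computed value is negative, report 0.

c̄ = (6 + 9 + 12 + 12 + 11 + 9 + 8 + 5 + 10 + 10 + 10 + 9 + 12 + 7 + 7 + 8) / 16 = 145 / 16 = 9.0625
LCL = c̄ − 3√c̄ = 9.0625 − 3 × 3.0104 = 0.0313

0.03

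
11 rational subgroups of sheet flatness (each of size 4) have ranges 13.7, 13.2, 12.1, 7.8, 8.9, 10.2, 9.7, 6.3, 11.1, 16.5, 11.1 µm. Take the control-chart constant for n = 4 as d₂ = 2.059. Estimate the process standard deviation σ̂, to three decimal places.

R̄ = (13.7 + 13.2 + 12.1 + 7.8 + 8.9 + 10.2 + 9.7 + 6.3 + 11.1 + 16.5 + 11.1) / 11 = 10.9636
σ̂ = R̄ / d₂ = 10.9636 / 2.059 = 5.3247

5.325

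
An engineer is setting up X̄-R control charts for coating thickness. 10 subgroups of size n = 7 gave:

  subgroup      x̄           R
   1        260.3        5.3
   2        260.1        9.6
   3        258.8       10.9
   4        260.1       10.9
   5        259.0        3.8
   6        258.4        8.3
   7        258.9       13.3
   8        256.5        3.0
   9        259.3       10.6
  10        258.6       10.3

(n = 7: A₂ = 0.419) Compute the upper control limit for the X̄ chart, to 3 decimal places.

262.603

X̄̄ = (260.3 + 260.1 + 258.8 + 260.1 + 259.0 + 258.4 + 258.9 + 256.5 + 259.3 + 258.6) / 10 = 2590.0000 / 10 = 259.0000
R̄ = (5.3 + 9.6 + 10.9 + 10.9 + 3.8 + 8.3 + 13.3 + 3.0 + 10.6 + 10.3) / 10 = 86.0000 / 10 = 8.6000
UCL = X̄̄ + A₂·R̄ = 259.0000 + 0.419 × 8.6000 = 262.6034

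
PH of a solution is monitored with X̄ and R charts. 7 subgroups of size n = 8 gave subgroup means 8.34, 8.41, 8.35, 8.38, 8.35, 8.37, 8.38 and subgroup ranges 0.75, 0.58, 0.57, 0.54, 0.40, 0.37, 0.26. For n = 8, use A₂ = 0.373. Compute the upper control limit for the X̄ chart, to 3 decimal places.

8.553

X̄̄ = (8.34 + 8.41 + 8.35 + 8.38 + 8.35 + 8.37 + 8.38) / 7 = 58.5800 / 7 = 8.3686
R̄ = (0.75 + 0.58 + 0.57 + 0.54 + 0.40 + 0.37 + 0.26) / 7 = 3.4700 / 7 = 0.4957
UCL = X̄̄ + A₂·R̄ = 8.3686 + 0.373 × 0.4957 = 8.5535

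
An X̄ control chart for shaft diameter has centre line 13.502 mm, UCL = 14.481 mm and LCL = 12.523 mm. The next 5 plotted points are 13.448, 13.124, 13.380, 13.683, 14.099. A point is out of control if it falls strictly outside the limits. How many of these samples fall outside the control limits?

0

All 5 points lie within [12.523, 14.481].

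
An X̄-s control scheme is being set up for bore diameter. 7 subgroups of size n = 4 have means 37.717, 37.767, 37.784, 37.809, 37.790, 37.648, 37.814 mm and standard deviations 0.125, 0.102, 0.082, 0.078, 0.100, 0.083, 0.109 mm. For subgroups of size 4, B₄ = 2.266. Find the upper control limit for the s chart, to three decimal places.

s̄ = (0.125 + 0.102 + 0.082 + 0.078 + 0.100 + 0.083 + 0.109) / 7 = 0.0970
UCL_s = B₄·s̄ = 2.266 × 0.0970 = 0.2198

0.220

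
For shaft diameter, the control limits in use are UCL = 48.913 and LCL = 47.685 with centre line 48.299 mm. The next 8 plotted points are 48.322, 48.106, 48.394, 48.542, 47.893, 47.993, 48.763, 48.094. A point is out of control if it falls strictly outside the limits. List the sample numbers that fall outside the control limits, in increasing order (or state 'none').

All 8 points lie within [47.685, 48.913].

none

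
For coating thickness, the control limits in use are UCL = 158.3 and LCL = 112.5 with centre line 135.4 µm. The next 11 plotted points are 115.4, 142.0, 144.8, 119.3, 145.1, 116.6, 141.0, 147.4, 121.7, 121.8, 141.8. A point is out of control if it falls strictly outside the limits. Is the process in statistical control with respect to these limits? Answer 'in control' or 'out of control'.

in control

All 11 points lie within [112.5, 158.3].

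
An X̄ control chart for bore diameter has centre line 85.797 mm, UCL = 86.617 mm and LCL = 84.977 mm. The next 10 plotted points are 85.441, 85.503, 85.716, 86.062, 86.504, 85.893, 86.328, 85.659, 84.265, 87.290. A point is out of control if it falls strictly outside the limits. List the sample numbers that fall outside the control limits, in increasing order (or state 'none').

9, 10

Compare each point to [84.977, 86.617]: sample 9 = 84.265 < LCL; sample 10 = 87.290 > UCL.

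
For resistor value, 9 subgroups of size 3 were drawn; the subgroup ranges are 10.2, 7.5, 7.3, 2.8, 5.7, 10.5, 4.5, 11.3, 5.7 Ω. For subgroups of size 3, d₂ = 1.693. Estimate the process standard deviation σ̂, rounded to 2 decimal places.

4.30

R̄ = (10.2 + 7.5 + 7.3 + 2.8 + 5.7 + 10.5 + 4.5 + 11.3 + 5.7) / 9 = 7.2778
σ̂ = R̄ / d₂ = 7.2778 / 1.693 = 4.2987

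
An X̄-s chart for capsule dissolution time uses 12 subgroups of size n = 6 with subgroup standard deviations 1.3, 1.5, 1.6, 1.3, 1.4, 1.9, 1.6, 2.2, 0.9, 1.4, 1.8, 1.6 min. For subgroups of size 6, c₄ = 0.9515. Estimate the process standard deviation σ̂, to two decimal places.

s̄ = (1.3 + 1.5 + 1.6 + 1.3 + 1.4 + 1.9 + 1.6 + 2.2 + 0.9 + 1.4 + 1.8 + 1.6) / 12 = 1.5417
σ̂ = s̄ / c₄ = 1.5417 / 0.9515 = 1.6202

1.62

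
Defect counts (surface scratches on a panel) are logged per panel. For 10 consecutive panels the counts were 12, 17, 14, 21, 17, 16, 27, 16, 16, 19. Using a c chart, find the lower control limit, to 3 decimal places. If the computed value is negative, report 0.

c̄ = (12 + 17 + 14 + 21 + 17 + 16 + 27 + 16 + 16 + 19) / 10 = 175 / 10 = 17.5000
LCL = c̄ − 3√c̄ = 17.5000 − 3 × 4.1833 = 4.9501

4.950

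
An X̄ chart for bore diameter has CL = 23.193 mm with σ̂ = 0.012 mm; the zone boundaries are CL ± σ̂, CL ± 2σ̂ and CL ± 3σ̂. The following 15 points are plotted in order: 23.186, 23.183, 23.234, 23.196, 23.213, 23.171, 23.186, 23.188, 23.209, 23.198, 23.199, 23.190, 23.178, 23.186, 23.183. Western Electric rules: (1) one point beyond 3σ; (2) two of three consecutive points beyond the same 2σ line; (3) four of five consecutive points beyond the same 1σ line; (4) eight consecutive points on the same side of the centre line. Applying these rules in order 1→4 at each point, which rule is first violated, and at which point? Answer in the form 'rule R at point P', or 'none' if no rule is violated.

rule 1 at point 3

Zone of each point (C = within 1σ̂, B = 1σ̂–2σ̂, A = 2σ̂–3σ̂, * = beyond 3σ̂; sign = side of CL): 1:-C, 2:-C, 3:+*, 4:+C, 5:+B, 6:-B, 7:-C, 8:-C, 9:+B, 10:+C, 11:+C, 12:-C, 13:-B, 14:-C, 15:-C
Rule 1 (one point beyond the 3σ limits) is satisfied at point 3.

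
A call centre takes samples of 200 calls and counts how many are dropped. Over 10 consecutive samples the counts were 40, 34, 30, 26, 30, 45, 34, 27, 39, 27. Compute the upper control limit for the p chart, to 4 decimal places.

p̄ = Σdᵢ / (k·n) = 332 / (10 × 200) = 0.16600
UCL = p̄ + 3·√(p̄(1−p̄)/n) = 0.16600 + 3 × √(0.16600×0.83400/200) = 0.16600 + 3 × 0.02631 = 0.24493

0.2449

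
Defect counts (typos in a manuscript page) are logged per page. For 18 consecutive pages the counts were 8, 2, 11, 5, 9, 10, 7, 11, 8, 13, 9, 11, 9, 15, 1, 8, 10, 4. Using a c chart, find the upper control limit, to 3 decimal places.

17.078

c̄ = (8 + 2 + 11 + 5 + 9 + 10 + 7 + 11 + 8 + 13 + 9 + 11 + 9 + 15 + 1 + 8 + 10 + 4) / 18 = 151 / 18 = 8.3889
UCL = c̄ + 3√c̄ = 8.3889 + 3 × √8.3889 = 8.3889 + 3 × 2.8964 = 17.0780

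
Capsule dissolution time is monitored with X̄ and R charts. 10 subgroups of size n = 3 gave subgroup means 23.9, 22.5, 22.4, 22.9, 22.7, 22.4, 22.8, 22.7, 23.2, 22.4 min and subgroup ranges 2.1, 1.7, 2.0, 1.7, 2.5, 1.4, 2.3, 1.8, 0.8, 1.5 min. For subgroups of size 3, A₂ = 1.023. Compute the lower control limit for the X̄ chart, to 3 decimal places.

20.969

X̄̄ = (23.9 + 22.5 + 22.4 + 22.9 + 22.7 + 22.4 + 22.8 + 22.7 + 23.2 + 22.4) / 10 = 227.9000 / 10 = 22.7900
R̄ = (2.1 + 1.7 + 2.0 + 1.7 + 2.5 + 1.4 + 2.3 + 1.8 + 0.8 + 1.5) / 10 = 17.8000 / 10 = 1.7800
LCL = X̄̄ − A₂·R̄ = 22.7900 − 1.023 × 1.7800 = 20.9691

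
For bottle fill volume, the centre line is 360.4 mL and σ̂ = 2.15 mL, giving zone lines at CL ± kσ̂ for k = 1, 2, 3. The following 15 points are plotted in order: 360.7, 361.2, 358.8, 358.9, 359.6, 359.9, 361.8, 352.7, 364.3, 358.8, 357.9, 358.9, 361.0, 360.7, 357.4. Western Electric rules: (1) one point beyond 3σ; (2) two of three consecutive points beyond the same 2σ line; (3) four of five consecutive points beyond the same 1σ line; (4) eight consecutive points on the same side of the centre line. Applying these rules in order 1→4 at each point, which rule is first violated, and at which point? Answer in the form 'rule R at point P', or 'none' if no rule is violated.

rule 1 at point 8

Zone of each point (C = within 1σ̂, B = 1σ̂–2σ̂, A = 2σ̂–3σ̂, * = beyond 3σ̂; sign = side of CL): 1:+C, 2:+C, 3:-C, 4:-C, 5:-C, 6:-C, 7:+C, 8:-*, 9:+B, 10:-C, 11:-B, 12:-C, 13:+C, 14:+C, 15:-B
Rule 1 (one point beyond the 3σ limits) is satisfied at point 8.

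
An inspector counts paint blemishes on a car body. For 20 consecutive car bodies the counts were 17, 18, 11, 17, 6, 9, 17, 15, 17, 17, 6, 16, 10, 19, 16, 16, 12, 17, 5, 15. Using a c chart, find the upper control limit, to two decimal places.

c̄ = (17 + 18 + 11 + 17 + 6 + 9 + 17 + 15 + 17 + 17 + 6 + 16 + 10 + 19 + 16 + 16 + 12 + 17 + 5 + 15) / 20 = 276 / 20 = 13.8000
UCL = c̄ + 3√c̄ = 13.8000 + 3 × √13.8000 = 13.8000 + 3 × 3.7148 = 24.9445

24.94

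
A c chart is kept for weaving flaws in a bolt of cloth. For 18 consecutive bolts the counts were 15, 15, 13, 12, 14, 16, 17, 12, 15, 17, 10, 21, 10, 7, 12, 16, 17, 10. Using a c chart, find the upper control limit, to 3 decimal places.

c̄ = (15 + 15 + 13 + 12 + 14 + 16 + 17 + 12 + 15 + 17 + 10 + 21 + 10 + 7 + 12 + 16 + 17 + 10) / 18 = 249 / 18 = 13.8333
UCL = c̄ + 3√c̄ = 13.8333 + 3 × √13.8333 = 13.8333 + 3 × 3.7193 = 24.9913

24.991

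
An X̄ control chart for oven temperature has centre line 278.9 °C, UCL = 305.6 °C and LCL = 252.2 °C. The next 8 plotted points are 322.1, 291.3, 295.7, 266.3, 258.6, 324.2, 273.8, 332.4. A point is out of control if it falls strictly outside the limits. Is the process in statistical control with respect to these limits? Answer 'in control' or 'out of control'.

Compare each point to [252.2, 305.6]: sample 1 = 322.1 > UCL; sample 6 = 324.2 > UCL; sample 8 = 332.4 > UCL.

out of control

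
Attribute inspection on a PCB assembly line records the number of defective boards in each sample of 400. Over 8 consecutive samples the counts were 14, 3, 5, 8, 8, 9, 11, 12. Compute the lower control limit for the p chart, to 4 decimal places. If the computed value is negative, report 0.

p̄ = Σdᵢ / (k·n) = 70 / (8 × 400) = 0.02187
LCL = p̄ − 3·√(p̄(1−p̄)/n) = 0.02187 − 3 × 0.00731 = -0.00007 → 0 (negative, so LCL = 0)

0.0000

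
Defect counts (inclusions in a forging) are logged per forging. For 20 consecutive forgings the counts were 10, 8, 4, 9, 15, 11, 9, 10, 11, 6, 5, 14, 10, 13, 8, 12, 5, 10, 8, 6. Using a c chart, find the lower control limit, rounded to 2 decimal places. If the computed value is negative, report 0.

c̄ = (10 + 8 + 4 + 9 + 15 + 11 + 9 + 10 + 11 + 6 + 5 + 14 + 10 + 13 + 8 + 12 + 5 + 10 + 8 + 6) / 20 = 184 / 20 = 9.2000
LCL = c̄ − 3√c̄ = 9.2000 − 3 × 3.0332 = 0.1005

0.10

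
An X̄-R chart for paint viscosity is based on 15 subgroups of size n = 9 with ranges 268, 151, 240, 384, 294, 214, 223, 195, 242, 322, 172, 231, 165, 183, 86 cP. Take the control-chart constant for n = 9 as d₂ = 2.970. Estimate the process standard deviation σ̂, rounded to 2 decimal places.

75.65

R̄ = (268 + 151 + 240 + 384 + 294 + 214 + 223 + 195 + 242 + 322 + 172 + 231 + 165 + 183 + 86) / 15 = 224.6667
σ̂ = R̄ / d₂ = 224.6667 / 2.970 = 75.6453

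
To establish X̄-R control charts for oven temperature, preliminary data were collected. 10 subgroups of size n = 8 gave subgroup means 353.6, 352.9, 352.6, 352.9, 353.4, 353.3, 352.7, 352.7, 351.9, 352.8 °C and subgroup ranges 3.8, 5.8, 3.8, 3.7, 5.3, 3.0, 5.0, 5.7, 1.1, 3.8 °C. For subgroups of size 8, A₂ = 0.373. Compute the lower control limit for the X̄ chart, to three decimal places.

351.351

X̄̄ = (353.6 + 352.9 + 352.6 + 352.9 + 353.4 + 353.3 + 352.7 + 352.7 + 351.9 + 352.8) / 10 = 3528.8000 / 10 = 352.8800
R̄ = (3.8 + 5.8 + 3.8 + 3.7 + 5.3 + 3.0 + 5.0 + 5.7 + 1.1 + 3.8) / 10 = 41.0000 / 10 = 4.1000
LCL = X̄̄ − A₂·R̄ = 352.8800 − 0.373 × 4.1000 = 351.3507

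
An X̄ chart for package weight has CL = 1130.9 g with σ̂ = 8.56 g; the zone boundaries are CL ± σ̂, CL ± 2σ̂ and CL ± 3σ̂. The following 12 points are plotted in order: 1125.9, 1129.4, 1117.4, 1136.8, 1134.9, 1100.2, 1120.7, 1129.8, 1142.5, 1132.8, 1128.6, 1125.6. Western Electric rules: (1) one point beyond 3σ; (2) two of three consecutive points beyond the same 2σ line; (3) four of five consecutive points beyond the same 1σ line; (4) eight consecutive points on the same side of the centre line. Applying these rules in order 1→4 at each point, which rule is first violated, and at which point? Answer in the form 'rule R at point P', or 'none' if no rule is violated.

rule 1 at point 6

Zone of each point (C = within 1σ̂, B = 1σ̂–2σ̂, A = 2σ̂–3σ̂, * = beyond 3σ̂; sign = side of CL): 1:-C, 2:-C, 3:-B, 4:+C, 5:+C, 6:-*, 7:-B, 8:-C, 9:+B, 10:+C, 11:-C, 12:-C
Rule 1 (one point beyond the 3σ limits) is satisfied at point 6.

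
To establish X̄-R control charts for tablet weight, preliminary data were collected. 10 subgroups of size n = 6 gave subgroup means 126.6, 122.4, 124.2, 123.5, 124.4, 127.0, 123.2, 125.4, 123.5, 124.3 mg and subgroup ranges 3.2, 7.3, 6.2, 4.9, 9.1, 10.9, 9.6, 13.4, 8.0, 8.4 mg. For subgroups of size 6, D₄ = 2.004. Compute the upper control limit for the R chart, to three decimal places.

R̄ = (3.2 + 7.3 + 6.2 + 4.9 + 9.1 + 10.9 + 9.6 + 13.4 + 8.0 + 8.4) / 10 = 81.0000 / 10 = 8.1000
UCL_R = D₄·R̄ = 2.004 × 8.1000 = 16.2324

16.232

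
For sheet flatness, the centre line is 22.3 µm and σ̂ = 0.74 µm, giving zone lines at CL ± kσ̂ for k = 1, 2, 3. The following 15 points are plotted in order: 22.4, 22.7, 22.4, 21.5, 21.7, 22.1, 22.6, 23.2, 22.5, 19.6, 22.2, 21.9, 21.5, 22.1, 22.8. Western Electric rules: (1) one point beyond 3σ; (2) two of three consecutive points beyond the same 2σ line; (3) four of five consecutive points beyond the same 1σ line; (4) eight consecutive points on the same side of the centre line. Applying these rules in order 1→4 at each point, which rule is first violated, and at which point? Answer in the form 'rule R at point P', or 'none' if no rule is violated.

Zone of each point (C = within 1σ̂, B = 1σ̂–2σ̂, A = 2σ̂–3σ̂, * = beyond 3σ̂; sign = side of CL): 1:+C, 2:+C, 3:+C, 4:-B, 5:-C, 6:-C, 7:+C, 8:+B, 9:+C, 10:-*, 11:-C, 12:-C, 13:-B, 14:-C, 15:+C
Rule 1 (one point beyond the 3σ limits) is satisfied at point 10.

rule 1 at point 10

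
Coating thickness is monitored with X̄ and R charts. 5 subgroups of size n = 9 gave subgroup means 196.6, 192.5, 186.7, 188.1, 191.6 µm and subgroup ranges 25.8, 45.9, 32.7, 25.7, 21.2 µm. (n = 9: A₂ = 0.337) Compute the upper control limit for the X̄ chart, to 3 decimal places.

X̄̄ = (196.6 + 192.5 + 186.7 + 188.1 + 191.6) / 5 = 955.5000 / 5 = 191.1000
R̄ = (25.8 + 45.9 + 32.7 + 25.7 + 21.2) / 5 = 151.3000 / 5 = 30.2600
UCL = X̄̄ + A₂·R̄ = 191.1000 + 0.337 × 30.2600 = 201.2976

201.298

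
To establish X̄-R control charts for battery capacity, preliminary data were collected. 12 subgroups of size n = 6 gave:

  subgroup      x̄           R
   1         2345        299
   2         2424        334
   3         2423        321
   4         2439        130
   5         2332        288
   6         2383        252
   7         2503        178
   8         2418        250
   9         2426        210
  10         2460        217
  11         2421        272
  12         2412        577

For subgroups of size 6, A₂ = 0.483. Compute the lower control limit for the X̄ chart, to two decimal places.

2281.55

X̄̄ = (2345 + 2424 + 2423 + 2439 + 2332 + 2383 + 2503 + 2418 + 2426 + 2460 + 2421 + 2412) / 12 = 28986.0000 / 12 = 2415.5000
R̄ = (299 + 334 + 321 + 130 + 288 + 252 + 178 + 250 + 210 + 217 + 272 + 577) / 12 = 3328.0000 / 12 = 277.3333
LCL = X̄̄ − A₂·R̄ = 2415.5000 − 0.483 × 277.3333 = 2281.5480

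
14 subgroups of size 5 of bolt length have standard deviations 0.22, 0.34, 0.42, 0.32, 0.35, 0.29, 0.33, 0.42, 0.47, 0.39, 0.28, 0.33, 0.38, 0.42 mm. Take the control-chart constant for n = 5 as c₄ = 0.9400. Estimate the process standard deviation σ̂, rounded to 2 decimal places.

0.38

s̄ = (0.22 + 0.34 + 0.42 + 0.32 + 0.35 + 0.29 + 0.33 + 0.42 + 0.47 + 0.39 + 0.28 + 0.33 + 0.38 + 0.42) / 14 = 0.3543
σ̂ = s̄ / c₄ = 0.3543 / 0.9400 = 0.3769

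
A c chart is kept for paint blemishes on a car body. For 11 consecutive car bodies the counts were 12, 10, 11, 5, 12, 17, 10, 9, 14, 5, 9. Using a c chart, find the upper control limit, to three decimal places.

c̄ = (12 + 10 + 11 + 5 + 12 + 17 + 10 + 9 + 14 + 5 + 9) / 11 = 114 / 11 = 10.3636
UCL = c̄ + 3√c̄ = 10.3636 + 3 × √10.3636 = 10.3636 + 3 × 3.2193 = 20.0214

20.021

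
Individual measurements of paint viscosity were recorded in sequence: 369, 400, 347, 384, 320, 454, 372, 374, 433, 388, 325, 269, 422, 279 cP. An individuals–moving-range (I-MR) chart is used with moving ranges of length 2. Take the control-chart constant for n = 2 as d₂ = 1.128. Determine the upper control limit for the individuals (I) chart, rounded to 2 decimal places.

555.48

X̄ = (369 + 400 + 347 + 384 + 320 + 454 + 372 + 374 + 433 + 388 + 325 + 269 + 422 + 279) / 14 = 366.8571
Moving ranges: 31, 53, 37, 64, 134, 82, 2, 59, 45, 63, 56, 153, 143; M̄R̄ = 922.0000 / 13 = 70.9231
UCL = X̄ + 3·M̄R̄/d₂ = 366.8571 + 3 × 70.9231 / 1.128 = 555.4823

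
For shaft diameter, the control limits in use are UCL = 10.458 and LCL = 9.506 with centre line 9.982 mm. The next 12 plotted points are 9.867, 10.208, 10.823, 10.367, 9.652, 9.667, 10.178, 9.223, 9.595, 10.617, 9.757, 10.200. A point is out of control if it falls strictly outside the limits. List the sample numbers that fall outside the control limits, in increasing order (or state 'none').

3, 8, 10

Compare each point to [9.506, 10.458]: sample 3 = 10.823 > UCL; sample 8 = 9.223 < LCL; sample 10 = 10.617 > UCL.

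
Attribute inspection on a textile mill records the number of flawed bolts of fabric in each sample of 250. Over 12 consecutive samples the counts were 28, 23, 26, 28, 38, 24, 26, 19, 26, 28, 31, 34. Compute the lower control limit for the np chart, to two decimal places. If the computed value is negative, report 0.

12.72

p̄ = Σdᵢ / (k·n) = 331 / (12 × 250) = 0.11033
LCL = np̄ − 3·√(np̄(1−p̄)) = 27.5833 − 3 × 4.9538 = 12.7220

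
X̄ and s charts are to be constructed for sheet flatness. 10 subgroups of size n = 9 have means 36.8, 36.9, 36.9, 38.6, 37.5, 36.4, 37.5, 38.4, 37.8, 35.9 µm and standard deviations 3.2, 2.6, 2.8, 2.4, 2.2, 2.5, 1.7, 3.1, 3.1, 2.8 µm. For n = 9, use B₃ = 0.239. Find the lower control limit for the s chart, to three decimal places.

s̄ = (3.2 + 2.6 + 2.8 + 2.4 + 2.2 + 2.5 + 1.7 + 3.1 + 3.1 + 2.8) / 10 = 2.6400
LCL_s = B₃·s̄ = 0.239 × 2.6400 = 0.6310

0.631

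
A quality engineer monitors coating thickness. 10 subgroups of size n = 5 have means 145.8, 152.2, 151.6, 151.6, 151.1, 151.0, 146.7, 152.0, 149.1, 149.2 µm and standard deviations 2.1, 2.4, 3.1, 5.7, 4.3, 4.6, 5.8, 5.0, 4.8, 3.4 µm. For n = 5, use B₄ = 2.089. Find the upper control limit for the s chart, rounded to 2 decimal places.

8.61

s̄ = (2.1 + 2.4 + 3.1 + 5.7 + 4.3 + 4.6 + 5.8 + 5.0 + 4.8 + 3.4) / 10 = 4.1200
UCL_s = B₄·s̄ = 2.089 × 4.1200 = 8.6067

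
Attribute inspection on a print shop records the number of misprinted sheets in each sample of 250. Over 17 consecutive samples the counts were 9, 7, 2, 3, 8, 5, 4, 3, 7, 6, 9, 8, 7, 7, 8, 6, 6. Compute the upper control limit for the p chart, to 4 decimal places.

0.0542

p̄ = Σdᵢ / (k·n) = 105 / (17 × 250) = 0.02471
UCL = p̄ + 3·√(p̄(1−p̄)/n) = 0.02471 + 3 × √(0.02471×0.97529/250) = 0.02471 + 3 × 0.00982 = 0.05416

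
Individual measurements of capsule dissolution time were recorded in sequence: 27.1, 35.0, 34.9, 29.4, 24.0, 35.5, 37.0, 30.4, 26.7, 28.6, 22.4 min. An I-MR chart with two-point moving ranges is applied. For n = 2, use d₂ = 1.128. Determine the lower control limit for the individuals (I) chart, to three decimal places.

16.713

X̄ = (27.1 + 35.0 + 34.9 + 29.4 + 24.0 + 35.5 + 37.0 + 30.4 + 26.7 + 28.6 + 22.4) / 11 = 30.0909
Moving ranges: 7.9, 0.1, 5.5, 5.4, 11.5, 1.5, 6.6, 3.7, 1.9, 6.2; M̄R̄ = 50.3000 / 10 = 5.0300
LCL = X̄ − 3·M̄R̄/d₂ = 30.0909 − 3 × 5.0300 / 1.128 = 16.7132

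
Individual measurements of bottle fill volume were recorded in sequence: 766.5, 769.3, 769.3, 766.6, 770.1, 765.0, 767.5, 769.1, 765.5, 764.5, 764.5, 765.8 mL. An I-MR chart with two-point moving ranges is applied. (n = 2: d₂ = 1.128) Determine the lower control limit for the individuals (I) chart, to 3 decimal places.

761.148

X̄ = (766.5 + 769.3 + 769.3 + 766.6 + 770.1 + 765.0 + 767.5 + 769.1 + 765.5 + 764.5 + 764.5 + 765.8) / 12 = 766.9750
Moving ranges: 2.8, 0.0, 2.7, 3.5, 5.1, 2.5, 1.6, 3.6, 1.0, 0.0, 1.3; M̄R̄ = 24.1000 / 11 = 2.1909
LCL = X̄ − 3·M̄R̄/d₂ = 766.9750 − 3 × 2.1909 / 1.128 = 761.1481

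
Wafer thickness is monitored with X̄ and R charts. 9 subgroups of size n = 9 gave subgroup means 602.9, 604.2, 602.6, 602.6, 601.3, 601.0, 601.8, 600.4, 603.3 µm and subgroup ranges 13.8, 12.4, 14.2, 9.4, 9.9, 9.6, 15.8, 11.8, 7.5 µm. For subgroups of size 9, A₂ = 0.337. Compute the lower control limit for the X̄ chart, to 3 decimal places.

X̄̄ = (602.9 + 604.2 + 602.6 + 602.6 + 601.3 + 601.0 + 601.8 + 600.4 + 603.3) / 9 = 5420.1000 / 9 = 602.2333
R̄ = (13.8 + 12.4 + 14.2 + 9.4 + 9.9 + 9.6 + 15.8 + 11.8 + 7.5) / 9 = 104.4000 / 9 = 11.6000
LCL = X̄̄ − A₂·R̄ = 602.2333 − 0.337 × 11.6000 = 598.3241

598.324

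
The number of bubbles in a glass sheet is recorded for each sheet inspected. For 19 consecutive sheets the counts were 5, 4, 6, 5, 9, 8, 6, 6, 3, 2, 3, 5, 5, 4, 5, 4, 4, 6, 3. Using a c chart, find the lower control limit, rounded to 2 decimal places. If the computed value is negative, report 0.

0.00

c̄ = (5 + 4 + 6 + 5 + 9 + 8 + 6 + 6 + 3 + 2 + 3 + 5 + 5 + 4 + 5 + 4 + 4 + 6 + 3) / 19 = 93 / 19 = 4.8947
LCL = c̄ − 3√c̄ = 4.8947 − 3 × 2.2124 = -1.7425 → 0 (cannot be negative)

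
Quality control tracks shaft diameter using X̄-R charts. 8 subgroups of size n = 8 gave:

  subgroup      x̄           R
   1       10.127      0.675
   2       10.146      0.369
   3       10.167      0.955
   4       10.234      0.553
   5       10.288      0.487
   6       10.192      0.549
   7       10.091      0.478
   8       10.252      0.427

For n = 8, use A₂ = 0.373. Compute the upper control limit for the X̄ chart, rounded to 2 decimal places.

10.40

X̄̄ = (10.127 + 10.146 + 10.167 + 10.234 + 10.288 + 10.192 + 10.091 + 10.252) / 8 = 81.4970 / 8 = 10.1871
R̄ = (0.675 + 0.369 + 0.955 + 0.553 + 0.487 + 0.549 + 0.478 + 0.427) / 8 = 4.4930 / 8 = 0.5616
UCL = X̄̄ + A₂·R̄ = 10.1871 + 0.373 × 0.5616 = 10.3966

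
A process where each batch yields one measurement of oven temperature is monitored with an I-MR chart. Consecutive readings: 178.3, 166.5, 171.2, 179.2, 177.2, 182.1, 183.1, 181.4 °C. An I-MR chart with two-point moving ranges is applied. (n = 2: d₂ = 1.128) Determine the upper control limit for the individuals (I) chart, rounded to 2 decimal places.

X̄ = (178.3 + 166.5 + 171.2 + 179.2 + 177.2 + 182.1 + 183.1 + 181.4) / 8 = 177.3750
Moving ranges: 11.8, 4.7, 8.0, 2.0, 4.9, 1.0, 1.7; M̄R̄ = 34.1000 / 7 = 4.8714
UCL = X̄ + 3·M̄R̄/d₂ = 177.3750 + 3 × 4.8714 / 1.128 = 190.3309

190.33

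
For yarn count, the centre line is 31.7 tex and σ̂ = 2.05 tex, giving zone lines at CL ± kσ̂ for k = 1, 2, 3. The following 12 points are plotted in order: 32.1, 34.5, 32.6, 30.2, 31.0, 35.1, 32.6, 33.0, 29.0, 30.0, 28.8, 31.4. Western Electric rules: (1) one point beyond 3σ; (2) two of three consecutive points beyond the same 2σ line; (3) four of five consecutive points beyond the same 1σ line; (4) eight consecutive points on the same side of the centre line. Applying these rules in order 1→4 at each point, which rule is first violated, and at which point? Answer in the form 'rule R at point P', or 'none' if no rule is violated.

none

Zone of each point (C = within 1σ̂, B = 1σ̂–2σ̂, A = 2σ̂–3σ̂, * = beyond 3σ̂; sign = side of CL): 1:+C, 2:+B, 3:+C, 4:-C, 5:-C, 6:+B, 7:+C, 8:+C, 9:-B, 10:-C, 11:-B, 12:-C
No rule fires across all 12 points.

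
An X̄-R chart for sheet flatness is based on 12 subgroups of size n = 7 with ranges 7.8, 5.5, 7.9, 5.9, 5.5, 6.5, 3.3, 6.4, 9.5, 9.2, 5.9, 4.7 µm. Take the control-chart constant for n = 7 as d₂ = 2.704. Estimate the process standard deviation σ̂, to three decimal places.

2.407

R̄ = (7.8 + 5.5 + 7.9 + 5.9 + 5.5 + 6.5 + 3.3 + 6.4 + 9.5 + 9.2 + 5.9 + 4.7) / 12 = 6.5083
σ̂ = R̄ / d₂ = 6.5083 / 2.704 = 2.4069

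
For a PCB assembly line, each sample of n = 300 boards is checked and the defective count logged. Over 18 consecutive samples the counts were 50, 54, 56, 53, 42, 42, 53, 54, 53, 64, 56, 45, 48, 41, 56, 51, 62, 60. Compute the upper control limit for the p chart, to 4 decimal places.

p̄ = Σdᵢ / (k·n) = 940 / (18 × 300) = 0.17407
UCL = p̄ + 3·√(p̄(1−p̄)/n) = 0.17407 + 3 × √(0.17407×0.82593/300) = 0.17407 + 3 × 0.02189 = 0.23975

0.2397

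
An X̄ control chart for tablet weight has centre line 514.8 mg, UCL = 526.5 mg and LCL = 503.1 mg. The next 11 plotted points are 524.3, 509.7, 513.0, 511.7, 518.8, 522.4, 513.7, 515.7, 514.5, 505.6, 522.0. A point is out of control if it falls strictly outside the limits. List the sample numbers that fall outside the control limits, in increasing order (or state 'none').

none

All 11 points lie within [503.1, 526.5].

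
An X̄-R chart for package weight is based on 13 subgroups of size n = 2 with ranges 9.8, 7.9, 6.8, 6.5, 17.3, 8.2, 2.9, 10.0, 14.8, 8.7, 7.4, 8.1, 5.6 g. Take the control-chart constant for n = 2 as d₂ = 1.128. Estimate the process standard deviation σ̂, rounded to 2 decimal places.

R̄ = (9.8 + 7.9 + 6.8 + 6.5 + 17.3 + 8.2 + 2.9 + 10.0 + 14.8 + 8.7 + 7.4 + 8.1 + 5.6) / 13 = 8.7692
σ̂ = R̄ / d₂ = 8.7692 / 1.128 = 7.7741

7.77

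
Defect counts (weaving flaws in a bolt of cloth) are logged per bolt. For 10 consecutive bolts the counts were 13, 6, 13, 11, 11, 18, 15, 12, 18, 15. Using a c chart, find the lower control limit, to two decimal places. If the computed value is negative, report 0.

c̄ = (13 + 6 + 13 + 11 + 11 + 18 + 15 + 12 + 18 + 15) / 10 = 132 / 10 = 13.2000
LCL = c̄ − 3√c̄ = 13.2000 − 3 × 3.6332 = 2.3005

2.30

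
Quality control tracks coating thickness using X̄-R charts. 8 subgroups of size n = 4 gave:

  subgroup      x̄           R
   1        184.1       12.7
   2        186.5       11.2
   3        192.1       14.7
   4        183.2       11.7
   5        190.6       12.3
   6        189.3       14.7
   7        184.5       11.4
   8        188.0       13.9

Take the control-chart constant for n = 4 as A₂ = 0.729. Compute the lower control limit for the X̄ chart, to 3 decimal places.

177.938

X̄̄ = (184.1 + 186.5 + 192.1 + 183.2 + 190.6 + 189.3 + 184.5 + 188.0) / 8 = 1498.3000 / 8 = 187.2875
R̄ = (12.7 + 11.2 + 14.7 + 11.7 + 12.3 + 14.7 + 11.4 + 13.9) / 8 = 102.6000 / 8 = 12.8250
LCL = X̄̄ − A₂·R̄ = 187.2875 − 0.729 × 12.8250 = 177.9381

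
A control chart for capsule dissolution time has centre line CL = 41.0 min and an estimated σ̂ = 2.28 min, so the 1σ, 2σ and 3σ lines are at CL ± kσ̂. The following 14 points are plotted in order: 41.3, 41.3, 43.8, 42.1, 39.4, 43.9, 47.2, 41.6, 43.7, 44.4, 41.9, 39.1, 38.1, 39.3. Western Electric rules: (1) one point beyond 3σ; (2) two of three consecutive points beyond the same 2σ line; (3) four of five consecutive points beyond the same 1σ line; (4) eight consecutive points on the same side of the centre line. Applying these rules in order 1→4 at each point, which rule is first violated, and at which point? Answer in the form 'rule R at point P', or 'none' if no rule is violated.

Zone of each point (C = within 1σ̂, B = 1σ̂–2σ̂, A = 2σ̂–3σ̂, * = beyond 3σ̂; sign = side of CL): 1:+C, 2:+C, 3:+B, 4:+C, 5:-C, 6:+B, 7:+A, 8:+C, 9:+B, 10:+B, 11:+C, 12:-C, 13:-B, 14:-C
Rule 3 (four of five consecutive points beyond the same 1σ limit) is satisfied at point 10.

rule 3 at point 10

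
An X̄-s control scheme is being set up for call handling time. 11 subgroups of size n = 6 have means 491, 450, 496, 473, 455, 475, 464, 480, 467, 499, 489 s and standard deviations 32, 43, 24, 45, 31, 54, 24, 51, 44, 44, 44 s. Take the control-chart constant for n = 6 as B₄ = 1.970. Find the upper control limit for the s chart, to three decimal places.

78.084

s̄ = (32 + 43 + 24 + 45 + 31 + 54 + 24 + 51 + 44 + 44 + 44) / 11 = 39.6364
UCL_s = B₄·s̄ = 1.970 × 39.6364 = 78.0836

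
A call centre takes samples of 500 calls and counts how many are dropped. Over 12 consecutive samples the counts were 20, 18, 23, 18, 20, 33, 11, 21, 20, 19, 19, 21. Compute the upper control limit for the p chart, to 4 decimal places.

p̄ = Σdᵢ / (k·n) = 243 / (12 × 500) = 0.04050
UCL = p̄ + 3·√(p̄(1−p̄)/n) = 0.04050 + 3 × √(0.04050×0.95950/500) = 0.04050 + 3 × 0.00882 = 0.06695

0.0669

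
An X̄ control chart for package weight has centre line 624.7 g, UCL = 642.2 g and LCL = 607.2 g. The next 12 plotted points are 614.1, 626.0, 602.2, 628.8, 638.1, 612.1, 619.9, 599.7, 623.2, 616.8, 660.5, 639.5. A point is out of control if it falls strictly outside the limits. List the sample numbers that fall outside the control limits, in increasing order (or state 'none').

3, 8, 11

Compare each point to [607.2, 642.2]: sample 3 = 602.2 < LCL; sample 8 = 599.7 < LCL; sample 11 = 660.5 > UCL.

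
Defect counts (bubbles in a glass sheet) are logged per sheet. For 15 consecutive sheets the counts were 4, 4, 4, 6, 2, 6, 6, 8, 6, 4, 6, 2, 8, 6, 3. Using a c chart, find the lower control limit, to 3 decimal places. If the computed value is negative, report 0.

c̄ = (4 + 4 + 4 + 6 + 2 + 6 + 6 + 8 + 6 + 4 + 6 + 2 + 8 + 6 + 3) / 15 = 75 / 15 = 5.0000
LCL = c̄ − 3√c̄ = 5.0000 − 3 × 2.2361 = -1.7082 → 0 (cannot be negative)

0.000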